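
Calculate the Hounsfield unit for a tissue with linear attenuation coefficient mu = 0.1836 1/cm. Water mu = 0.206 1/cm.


HU = ((mu_tissue - mu_water) / mu_water) * 1000
HU = ((0.1836 - 0.206) / 0.206) * 1000
HU = -108.7


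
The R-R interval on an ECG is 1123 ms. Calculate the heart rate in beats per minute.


HR = 60 / RR_interval(s)
RR = 1123 ms = 1.123 s
HR = 60 / 1.123 = 53.43 bpm


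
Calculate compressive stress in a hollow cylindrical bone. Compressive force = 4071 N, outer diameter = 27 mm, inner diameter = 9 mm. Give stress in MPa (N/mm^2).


A = pi*(r_o^2 - r_i^2)
r_o = 13.5 mm, r_i = 4.5 mm
A = 508.938 mm^2
sigma = F/A = 4071 / 508.938
sigma = 7.999 MPa


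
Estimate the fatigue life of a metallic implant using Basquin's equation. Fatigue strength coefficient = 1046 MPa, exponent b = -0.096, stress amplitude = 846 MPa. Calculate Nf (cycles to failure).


sigma_a = sigma_f' * (2Nf)^b
2Nf = (sigma_a/sigma_f')^(1/b)
2Nf = (846/1046)^(1/-0.096)
2Nf = 9.1203975
Nf = 4.56


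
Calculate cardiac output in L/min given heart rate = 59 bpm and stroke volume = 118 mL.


CO = HR * SV
CO = 59 * 118 / 1000
CO = 6.962 L/min


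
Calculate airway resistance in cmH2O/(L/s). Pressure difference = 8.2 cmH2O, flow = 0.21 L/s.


R = dP / flow
R = 8.2 / 0.21
R = 39.05 cmH2O/(L/s)


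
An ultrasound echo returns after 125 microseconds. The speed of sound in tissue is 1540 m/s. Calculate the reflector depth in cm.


depth = c * t / 2
t = 125 us = 1.2500e-04 s
depth = 1540 * 1.2500e-04 / 2
depth = 0.09625 m = 9.625 cm


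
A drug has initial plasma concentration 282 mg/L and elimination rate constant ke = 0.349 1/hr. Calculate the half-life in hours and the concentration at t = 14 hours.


t_half = ln(2) / ke = 0.693147 / 0.349 = 1.986 hr
C(t) = C0 * exp(-ke*t) = 282 * exp(-0.349*14)
C(14) = 2.13 mg/L


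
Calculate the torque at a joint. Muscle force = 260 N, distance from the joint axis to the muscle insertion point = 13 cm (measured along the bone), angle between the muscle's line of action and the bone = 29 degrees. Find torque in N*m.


Torque = F * d * sin(theta)   (moment arm = d*sin(theta))
d = 13 cm = 0.13 m
Torque = 260 * 0.13 * sin(29)
Torque = 16.39 N*m


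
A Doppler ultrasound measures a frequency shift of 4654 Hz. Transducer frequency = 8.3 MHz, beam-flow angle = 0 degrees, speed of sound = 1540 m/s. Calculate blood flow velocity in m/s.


v = fd * c / (2 * f0 * cos(theta))
v = 4654 * 1540 / (2 * 8.3000e+06 * cos(0))
v = 0.4318 m/s


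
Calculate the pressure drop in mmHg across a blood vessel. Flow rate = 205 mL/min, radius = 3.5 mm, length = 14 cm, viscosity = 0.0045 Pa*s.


dP = 8*mu*L*Q / (pi*r^4)
Q = 205 mL/min = 3.41667e-06 m^3/s
dP = 36.5268 Pa = 36.5268 / 133.322 mmHg = 0.274 mmHg


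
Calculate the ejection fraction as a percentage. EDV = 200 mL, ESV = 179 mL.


SV = EDV - ESV = 200 - 179 = 21 mL
EF = SV/EDV * 100 = 21/200 * 100
EF = 10.5%


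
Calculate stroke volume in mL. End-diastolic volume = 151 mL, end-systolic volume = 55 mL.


SV = EDV - ESV
SV = 151 - 55
SV = 96 mL


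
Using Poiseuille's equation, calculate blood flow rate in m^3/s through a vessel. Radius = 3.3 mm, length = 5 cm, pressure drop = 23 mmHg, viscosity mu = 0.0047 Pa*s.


Q = pi*r^4*dP / (8*mu*L)
r = 0.0033 m, L = 0.05 m
dP = 23 mmHg = 3066.406 Pa
Q = 6.0768e-04 m^3/s


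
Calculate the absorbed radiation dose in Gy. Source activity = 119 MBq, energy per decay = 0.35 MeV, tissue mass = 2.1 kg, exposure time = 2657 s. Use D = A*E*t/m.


A = 119 MBq = 1.1900e+08 Bq
E = 0.35 MeV = 5.607e-14 J
D = A*E*t/m = 1.1900e+08*5.607e-14*2657/2.1
D = 0.008442 Gy


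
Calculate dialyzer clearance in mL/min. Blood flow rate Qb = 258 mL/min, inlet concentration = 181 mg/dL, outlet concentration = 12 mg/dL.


K = Qb * (Cb_in - Cb_out) / Cb_in
K = 258 * (181 - 12) / 181
K = 240.9 mL/min


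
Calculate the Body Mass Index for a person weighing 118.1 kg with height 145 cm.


BMI = weight / height^2
height = 145 cm = 1.45 m
BMI = 118.1 / 1.45^2
BMI = 56.17 kg/m^2


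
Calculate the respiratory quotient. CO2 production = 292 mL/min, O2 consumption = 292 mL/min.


RQ = VCO2 / VO2
RQ = 292 / 292
RQ = 1


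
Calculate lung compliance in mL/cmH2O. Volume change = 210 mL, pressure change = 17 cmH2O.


C = dV / dP
C = 210 / 17
C = 12.35 mL/cmH2O


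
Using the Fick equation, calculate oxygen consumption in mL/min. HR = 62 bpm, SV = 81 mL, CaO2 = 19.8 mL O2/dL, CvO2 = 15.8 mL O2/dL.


CO = HR*SV = 62*81/1000 = 5.022 L/min
a-v O2 diff = 19.8 - 15.8 = 4 mL/dL
VO2 = CO * (CaO2-CvO2) * 10 dL/L
VO2 = 5.022 * 4 * 10
VO2 = 200.9 mL/min


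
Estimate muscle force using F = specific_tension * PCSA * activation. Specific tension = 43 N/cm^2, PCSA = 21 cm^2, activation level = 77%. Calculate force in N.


F = sigma * PCSA * activation
F = 43 * 21 * 0.77
F = 695.3 N


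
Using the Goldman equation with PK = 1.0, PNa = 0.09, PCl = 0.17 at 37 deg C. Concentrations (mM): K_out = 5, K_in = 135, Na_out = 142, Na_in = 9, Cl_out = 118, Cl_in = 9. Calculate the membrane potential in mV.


Vm = (RT/F)*ln((PK*Ko + PNa*Nao + PCl*Cli)/(PK*Ki + PNa*Nai + PCl*Clo))
Numer = 19.31, Denom = 155.87
Vm = -55.81 mV


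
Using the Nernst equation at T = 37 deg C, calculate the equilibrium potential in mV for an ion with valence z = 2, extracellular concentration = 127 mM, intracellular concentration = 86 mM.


E = (RT/(zF)) * ln(C_out/C_in)
T = 37 + 273.15 = 310.15 K
E = (8.314 * 310.15 / (2 * 96485)) * ln(127/86)
E = 5.209 mV


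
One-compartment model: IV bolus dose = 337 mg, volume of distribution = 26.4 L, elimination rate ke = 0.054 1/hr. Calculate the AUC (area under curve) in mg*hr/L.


C0 = Dose/Vd = 337/26.4 = 12.7652 mg/L
AUC = C0/ke = 12.7652/0.054
AUC = 236.4 mg*hr/L


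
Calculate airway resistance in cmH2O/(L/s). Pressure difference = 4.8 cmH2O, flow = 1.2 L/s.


R = dP / flow
R = 4.8 / 1.2
R = 4 cmH2O/(L/s)


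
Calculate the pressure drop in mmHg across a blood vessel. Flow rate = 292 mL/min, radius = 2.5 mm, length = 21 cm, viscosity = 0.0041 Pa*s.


dP = 8*mu*L*Q / (pi*r^4)
Q = 292 mL/min = 4.86667e-06 m^3/s
dP = 273.159 Pa = 273.159 / 133.322 mmHg = 2.049 mmHg


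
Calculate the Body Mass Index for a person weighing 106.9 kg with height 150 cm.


BMI = weight / height^2
height = 150 cm = 1.5 m
BMI = 106.9 / 1.5^2
BMI = 47.51 kg/m^2


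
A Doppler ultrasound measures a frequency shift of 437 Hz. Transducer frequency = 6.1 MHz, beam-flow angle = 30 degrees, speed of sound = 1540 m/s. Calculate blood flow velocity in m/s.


v = fd * c / (2 * f0 * cos(theta))
v = 437 * 1540 / (2 * 6.1000e+06 * cos(30))
v = 0.0637 m/s


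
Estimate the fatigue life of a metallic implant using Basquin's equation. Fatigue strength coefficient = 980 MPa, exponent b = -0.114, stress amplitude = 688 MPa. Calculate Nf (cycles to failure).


sigma_a = sigma_f' * (2Nf)^b
2Nf = (sigma_a/sigma_f')^(1/b)
2Nf = (688/980)^(1/-0.114)
2Nf = 22.26889
Nf = 11.13


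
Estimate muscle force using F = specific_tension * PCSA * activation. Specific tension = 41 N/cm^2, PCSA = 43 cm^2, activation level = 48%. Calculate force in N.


F = sigma * PCSA * activation
F = 41 * 43 * 0.48
F = 846.2 N


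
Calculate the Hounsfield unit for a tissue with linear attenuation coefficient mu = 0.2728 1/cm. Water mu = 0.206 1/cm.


HU = ((mu_tissue - mu_water) / mu_water) * 1000
HU = ((0.2728 - 0.206) / 0.206) * 1000
HU = 324.3


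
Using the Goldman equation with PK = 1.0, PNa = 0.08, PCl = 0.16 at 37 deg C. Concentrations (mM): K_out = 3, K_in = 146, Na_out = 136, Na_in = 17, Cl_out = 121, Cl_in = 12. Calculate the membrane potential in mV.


Vm = (RT/F)*ln((PK*Ko + PNa*Nao + PCl*Cli)/(PK*Ki + PNa*Nai + PCl*Clo))
Numer = 15.8, Denom = 166.72
Vm = -62.97 mV


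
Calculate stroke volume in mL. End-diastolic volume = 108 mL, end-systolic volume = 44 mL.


SV = EDV - ESV
SV = 108 - 44
SV = 64 mL


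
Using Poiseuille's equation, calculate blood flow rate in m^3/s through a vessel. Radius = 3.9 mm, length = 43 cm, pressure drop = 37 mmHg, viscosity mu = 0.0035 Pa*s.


Q = pi*r^4*dP / (8*mu*L)
r = 0.0039 m, L = 0.43 m
dP = 37 mmHg = 4932.914 Pa
Q = 2.9777e-04 m^3/s


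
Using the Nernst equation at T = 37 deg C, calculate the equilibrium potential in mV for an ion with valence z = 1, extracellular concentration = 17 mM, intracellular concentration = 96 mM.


E = (RT/(zF)) * ln(C_out/C_in)
T = 37 + 273.15 = 310.15 K
E = (8.314 * 310.15 / (1 * 96485)) * ln(17/96)
E = -46.27 mV


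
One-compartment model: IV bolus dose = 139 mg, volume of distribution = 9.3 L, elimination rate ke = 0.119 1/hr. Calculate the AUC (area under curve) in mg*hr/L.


C0 = Dose/Vd = 139/9.3 = 14.9462 mg/L
AUC = C0/ke = 14.9462/0.119
AUC = 125.6 mg*hr/L


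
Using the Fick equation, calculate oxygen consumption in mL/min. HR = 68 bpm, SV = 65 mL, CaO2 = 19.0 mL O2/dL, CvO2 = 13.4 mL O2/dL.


CO = HR*SV = 68*65/1000 = 4.42 L/min
a-v O2 diff = 19.0 - 13.4 = 5.6 mL/dL
VO2 = CO * (CaO2-CvO2) * 10 dL/L
VO2 = 4.42 * 5.6 * 10
VO2 = 247.5 mL/min


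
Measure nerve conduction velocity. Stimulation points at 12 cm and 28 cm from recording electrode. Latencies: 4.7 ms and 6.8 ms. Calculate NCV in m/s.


Distance = (28 - 12) / 100 = 0.16 m
dt = (6.8 - 4.7) / 1000 = 0.0021 s
NCV = dist / dt = 76.19 m/s


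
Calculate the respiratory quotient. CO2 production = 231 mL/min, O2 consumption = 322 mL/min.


RQ = VCO2 / VO2
RQ = 231 / 322
RQ = 0.7174


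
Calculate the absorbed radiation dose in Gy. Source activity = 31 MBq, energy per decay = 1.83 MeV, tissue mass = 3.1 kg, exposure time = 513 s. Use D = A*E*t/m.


A = 31 MBq = 3.1000e+07 Bq
E = 1.83 MeV = 2.93166e-13 J
D = A*E*t/m = 3.1000e+07*2.93166e-13*513/3.1
D = 0.001504 Gy


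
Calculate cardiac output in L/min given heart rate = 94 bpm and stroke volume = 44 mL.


CO = HR * SV
CO = 94 * 44 / 1000
CO = 4.136 L/min


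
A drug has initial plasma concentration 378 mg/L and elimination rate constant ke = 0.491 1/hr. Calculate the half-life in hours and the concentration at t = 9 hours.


t_half = ln(2) / ke = 0.693147 / 0.491 = 1.412 hr
C(t) = C0 * exp(-ke*t) = 378 * exp(-0.491*9)
C(9) = 4.553 mg/L


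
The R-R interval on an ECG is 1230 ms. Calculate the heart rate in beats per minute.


HR = 60 / RR_interval(s)
RR = 1230 ms = 1.23 s
HR = 60 / 1.23 = 48.78 bpm


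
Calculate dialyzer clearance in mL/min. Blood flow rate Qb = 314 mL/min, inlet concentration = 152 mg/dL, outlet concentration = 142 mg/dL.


K = Qb * (Cb_in - Cb_out) / Cb_in
K = 314 * (152 - 142) / 152
K = 20.66 mL/min


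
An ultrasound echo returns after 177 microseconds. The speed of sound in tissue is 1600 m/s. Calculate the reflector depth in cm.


depth = c * t / 2
t = 177 us = 1.7700e-04 s
depth = 1600 * 1.7700e-04 / 2
depth = 0.1416 m = 14.16 cm


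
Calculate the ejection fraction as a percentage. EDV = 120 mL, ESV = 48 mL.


SV = EDV - ESV = 120 - 48 = 72 mL
EF = SV/EDV * 100 = 72/120 * 100
EF = 60%


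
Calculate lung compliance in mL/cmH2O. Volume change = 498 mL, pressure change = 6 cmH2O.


C = dV / dP
C = 498 / 6
C = 83 mL/cmH2O


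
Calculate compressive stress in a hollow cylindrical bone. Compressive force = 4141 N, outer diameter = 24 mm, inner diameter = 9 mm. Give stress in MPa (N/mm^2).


A = pi*(r_o^2 - r_i^2)
r_o = 12 mm, r_i = 4.5 mm
A = 388.772 mm^2
sigma = F/A = 4141 / 388.772
sigma = 10.65 MPa


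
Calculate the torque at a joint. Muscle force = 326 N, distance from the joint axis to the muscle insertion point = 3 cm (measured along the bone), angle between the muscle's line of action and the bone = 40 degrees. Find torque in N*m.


Torque = F * d * sin(theta)   (moment arm = d*sin(theta))
d = 3 cm = 0.03 m
Torque = 326 * 0.03 * sin(40)
Torque = 6.286 N*m


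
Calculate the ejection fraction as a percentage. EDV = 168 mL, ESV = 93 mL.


SV = EDV - ESV = 168 - 93 = 75 mL
EF = SV/EDV * 100 = 75/168 * 100
EF = 44.64%


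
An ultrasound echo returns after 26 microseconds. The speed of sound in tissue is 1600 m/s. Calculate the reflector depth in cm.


depth = c * t / 2
t = 26 us = 2.6000e-05 s
depth = 1600 * 2.6000e-05 / 2
depth = 0.0208 m = 2.08 cm


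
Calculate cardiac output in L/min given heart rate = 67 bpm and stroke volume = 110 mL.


CO = HR * SV
CO = 67 * 110 / 1000
CO = 7.37 L/min


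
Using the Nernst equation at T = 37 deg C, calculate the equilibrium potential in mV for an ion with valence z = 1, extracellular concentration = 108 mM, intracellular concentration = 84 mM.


E = (RT/(zF)) * ln(C_out/C_in)
T = 37 + 273.15 = 310.15 K
E = (8.314 * 310.15 / (1 * 96485)) * ln(108/84)
E = 6.716 mV


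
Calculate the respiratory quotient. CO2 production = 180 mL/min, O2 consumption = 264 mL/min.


RQ = VCO2 / VO2
RQ = 180 / 264
RQ = 0.6818


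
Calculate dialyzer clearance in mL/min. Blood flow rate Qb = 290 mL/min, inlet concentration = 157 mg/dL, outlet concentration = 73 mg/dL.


K = Qb * (Cb_in - Cb_out) / Cb_in
K = 290 * (157 - 73) / 157
K = 155.2 mL/min


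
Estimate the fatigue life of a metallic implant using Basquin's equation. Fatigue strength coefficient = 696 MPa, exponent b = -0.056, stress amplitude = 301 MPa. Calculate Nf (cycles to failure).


sigma_a = sigma_f' * (2Nf)^b
2Nf = (sigma_a/sigma_f')^(1/b)
2Nf = (301/696)^(1/-0.056)
2Nf = 3167840.3
Nf = 1.5839e+06


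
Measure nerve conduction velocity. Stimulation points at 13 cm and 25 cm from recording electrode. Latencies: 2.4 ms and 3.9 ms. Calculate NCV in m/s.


Distance = (25 - 13) / 100 = 0.12 m
dt = (3.9 - 2.4) / 1000 = 0.0015 s
NCV = dist / dt = 80 m/s


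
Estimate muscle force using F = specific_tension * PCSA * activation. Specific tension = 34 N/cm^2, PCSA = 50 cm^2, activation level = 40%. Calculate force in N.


F = sigma * PCSA * activation
F = 34 * 50 * 0.4
F = 680 N


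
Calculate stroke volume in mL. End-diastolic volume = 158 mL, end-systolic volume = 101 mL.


SV = EDV - ESV
SV = 158 - 101
SV = 57 mL


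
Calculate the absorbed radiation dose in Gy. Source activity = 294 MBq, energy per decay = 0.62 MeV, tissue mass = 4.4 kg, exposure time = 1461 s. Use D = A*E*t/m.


A = 294 MBq = 2.9400e+08 Bq
E = 0.62 MeV = 9.9324e-14 J
D = A*E*t/m = 2.9400e+08*9.9324e-14*1461/4.4
D = 0.009696 Gy


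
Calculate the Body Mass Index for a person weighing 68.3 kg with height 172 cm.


BMI = weight / height^2
height = 172 cm = 1.72 m
BMI = 68.3 / 1.72^2
BMI = 23.09 kg/m^2


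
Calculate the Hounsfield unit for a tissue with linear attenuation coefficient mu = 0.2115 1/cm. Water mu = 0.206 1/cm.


HU = ((mu_tissue - mu_water) / mu_water) * 1000
HU = ((0.2115 - 0.206) / 0.206) * 1000
HU = 26.7


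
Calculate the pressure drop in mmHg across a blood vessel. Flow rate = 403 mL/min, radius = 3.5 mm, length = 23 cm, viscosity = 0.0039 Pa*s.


dP = 8*mu*L*Q / (pi*r^4)
Q = 403 mL/min = 6.71667e-06 m^3/s
dP = 102.238 Pa = 102.238 / 133.322 mmHg = 0.7669 mmHg


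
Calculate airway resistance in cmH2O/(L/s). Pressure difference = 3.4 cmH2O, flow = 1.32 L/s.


R = dP / flow
R = 3.4 / 1.32
R = 2.576 cmH2O/(L/s)


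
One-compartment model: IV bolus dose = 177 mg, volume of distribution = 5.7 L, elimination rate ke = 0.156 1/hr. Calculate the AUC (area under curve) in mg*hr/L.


C0 = Dose/Vd = 177/5.7 = 31.0526 mg/L
AUC = C0/ke = 31.0526/0.156
AUC = 199.1 mg*hr/L


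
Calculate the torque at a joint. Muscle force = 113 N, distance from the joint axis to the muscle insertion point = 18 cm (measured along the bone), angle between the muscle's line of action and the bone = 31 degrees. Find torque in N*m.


Torque = F * d * sin(theta)   (moment arm = d*sin(theta))
d = 18 cm = 0.18 m
Torque = 113 * 0.18 * sin(31)
Torque = 10.48 N*m


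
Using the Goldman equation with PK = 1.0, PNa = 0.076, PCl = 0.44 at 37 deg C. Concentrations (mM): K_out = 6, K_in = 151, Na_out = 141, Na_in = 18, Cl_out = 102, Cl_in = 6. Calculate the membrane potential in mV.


Vm = (RT/F)*ln((PK*Ko + PNa*Nao + PCl*Cli)/(PK*Ki + PNa*Nai + PCl*Clo))
Numer = 19.356, Denom = 197.248
Vm = -62.04 mV


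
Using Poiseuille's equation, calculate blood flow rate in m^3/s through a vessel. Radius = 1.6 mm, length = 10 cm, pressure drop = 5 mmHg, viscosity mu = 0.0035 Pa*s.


Q = pi*r^4*dP / (8*mu*L)
r = 0.0016 m, L = 0.1 m
dP = 5 mmHg = 666.61 Pa
Q = 4.9017e-06 m^3/s


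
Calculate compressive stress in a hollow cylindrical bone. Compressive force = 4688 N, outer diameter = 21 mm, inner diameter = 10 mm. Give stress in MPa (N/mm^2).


A = pi*(r_o^2 - r_i^2)
r_o = 10.5 mm, r_i = 5 mm
A = 267.821 mm^2
sigma = F/A = 4688 / 267.821
sigma = 17.5 MPa


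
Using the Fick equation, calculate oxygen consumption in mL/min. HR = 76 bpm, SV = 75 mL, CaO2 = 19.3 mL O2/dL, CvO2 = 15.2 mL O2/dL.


CO = HR*SV = 76*75/1000 = 5.7 L/min
a-v O2 diff = 19.3 - 15.2 = 4.1 mL/dL
VO2 = CO * (CaO2-CvO2) * 10 dL/L
VO2 = 5.7 * 4.1 * 10
VO2 = 233.7 mL/min


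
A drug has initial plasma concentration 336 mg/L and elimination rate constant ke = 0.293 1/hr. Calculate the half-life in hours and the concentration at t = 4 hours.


t_half = ln(2) / ke = 0.693147 / 0.293 = 2.366 hr
C(t) = C0 * exp(-ke*t) = 336 * exp(-0.293*4)
C(4) = 104.1 mg/L


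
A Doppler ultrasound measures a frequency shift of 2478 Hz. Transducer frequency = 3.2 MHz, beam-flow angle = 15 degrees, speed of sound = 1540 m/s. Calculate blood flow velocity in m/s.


v = fd * c / (2 * f0 * cos(theta))
v = 2478 * 1540 / (2 * 3.2000e+06 * cos(15))
v = 0.6173 m/s


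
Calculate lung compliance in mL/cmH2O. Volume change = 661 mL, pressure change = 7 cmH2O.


C = dV / dP
C = 661 / 7
C = 94.43 mL/cmH2O


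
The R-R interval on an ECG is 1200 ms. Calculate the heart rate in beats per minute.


HR = 60 / RR_interval(s)
RR = 1200 ms = 1.2 s
HR = 60 / 1.2 = 50 bpm


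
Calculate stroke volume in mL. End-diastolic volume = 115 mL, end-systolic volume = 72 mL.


SV = EDV - ESV
SV = 115 - 72
SV = 43 mL


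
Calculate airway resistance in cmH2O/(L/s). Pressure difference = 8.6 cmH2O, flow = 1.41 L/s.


R = dP / flow
R = 8.6 / 1.41
R = 6.099 cmH2O/(L/s)


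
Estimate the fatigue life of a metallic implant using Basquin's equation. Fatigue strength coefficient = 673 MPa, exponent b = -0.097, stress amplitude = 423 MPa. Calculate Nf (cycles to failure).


sigma_a = sigma_f' * (2Nf)^b
2Nf = (sigma_a/sigma_f')^(1/b)
2Nf = (423/673)^(1/-0.097)
2Nf = 119.98324
Nf = 59.99


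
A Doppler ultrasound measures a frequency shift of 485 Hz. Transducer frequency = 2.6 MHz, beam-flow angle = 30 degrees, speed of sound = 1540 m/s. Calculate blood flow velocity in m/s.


v = fd * c / (2 * f0 * cos(theta))
v = 485 * 1540 / (2 * 2.6000e+06 * cos(30))
v = 0.1659 m/s


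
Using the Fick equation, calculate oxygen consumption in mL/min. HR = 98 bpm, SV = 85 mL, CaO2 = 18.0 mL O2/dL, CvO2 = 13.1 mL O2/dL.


CO = HR*SV = 98*85/1000 = 8.33 L/min
a-v O2 diff = 18.0 - 13.1 = 4.9 mL/dL
VO2 = CO * (CaO2-CvO2) * 10 dL/L
VO2 = 8.33 * 4.9 * 10
VO2 = 408.2 mL/min


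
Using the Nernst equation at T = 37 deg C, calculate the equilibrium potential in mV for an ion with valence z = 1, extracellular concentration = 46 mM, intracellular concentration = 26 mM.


E = (RT/(zF)) * ln(C_out/C_in)
T = 37 + 273.15 = 310.15 K
E = (8.314 * 310.15 / (1 * 96485)) * ln(46/26)
E = 15.25 mV


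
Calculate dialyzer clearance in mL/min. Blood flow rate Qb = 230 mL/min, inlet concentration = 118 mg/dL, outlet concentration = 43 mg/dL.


K = Qb * (Cb_in - Cb_out) / Cb_in
K = 230 * (118 - 43) / 118
K = 146.2 mL/min


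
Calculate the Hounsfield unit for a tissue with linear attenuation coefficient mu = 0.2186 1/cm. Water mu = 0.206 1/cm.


HU = ((mu_tissue - mu_water) / mu_water) * 1000
HU = ((0.2186 - 0.206) / 0.206) * 1000
HU = 61.17


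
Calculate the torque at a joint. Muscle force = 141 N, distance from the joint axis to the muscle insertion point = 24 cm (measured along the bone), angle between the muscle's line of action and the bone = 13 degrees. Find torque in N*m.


Torque = F * d * sin(theta)   (moment arm = d*sin(theta))
d = 24 cm = 0.24 m
Torque = 141 * 0.24 * sin(13)
Torque = 7.612 N*m


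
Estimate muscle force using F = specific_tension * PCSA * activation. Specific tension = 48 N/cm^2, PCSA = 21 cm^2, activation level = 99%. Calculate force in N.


F = sigma * PCSA * activation
F = 48 * 21 * 0.99
F = 997.9 N


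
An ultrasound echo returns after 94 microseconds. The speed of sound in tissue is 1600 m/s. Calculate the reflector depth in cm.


depth = c * t / 2
t = 94 us = 9.4000e-05 s
depth = 1600 * 9.4000e-05 / 2
depth = 0.0752 m = 7.52 cm


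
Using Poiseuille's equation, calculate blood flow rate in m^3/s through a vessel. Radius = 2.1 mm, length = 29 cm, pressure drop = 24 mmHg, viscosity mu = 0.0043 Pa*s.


Q = pi*r^4*dP / (8*mu*L)
r = 0.0021 m, L = 0.29 m
dP = 24 mmHg = 3199.728 Pa
Q = 1.9597e-05 m^3/s


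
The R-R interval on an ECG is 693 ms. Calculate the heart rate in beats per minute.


HR = 60 / RR_interval(s)
RR = 693 ms = 0.693 s
HR = 60 / 0.693 = 86.58 bpm


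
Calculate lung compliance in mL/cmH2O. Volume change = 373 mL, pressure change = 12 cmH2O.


C = dV / dP
C = 373 / 12
C = 31.08 mL/cmH2O


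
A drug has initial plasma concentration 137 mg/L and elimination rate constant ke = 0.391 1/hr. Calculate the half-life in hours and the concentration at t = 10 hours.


t_half = ln(2) / ke = 0.693147 / 0.391 = 1.773 hr
C(t) = C0 * exp(-ke*t) = 137 * exp(-0.391*10)
C(10) = 2.746 mg/L


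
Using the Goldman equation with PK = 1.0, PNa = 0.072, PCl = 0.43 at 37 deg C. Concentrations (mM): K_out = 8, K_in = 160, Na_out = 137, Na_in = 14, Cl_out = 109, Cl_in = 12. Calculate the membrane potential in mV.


Vm = (RT/F)*ln((PK*Ko + PNa*Nao + PCl*Cli)/(PK*Ki + PNa*Nai + PCl*Clo))
Numer = 23.024, Denom = 207.878
Vm = -58.81 mV


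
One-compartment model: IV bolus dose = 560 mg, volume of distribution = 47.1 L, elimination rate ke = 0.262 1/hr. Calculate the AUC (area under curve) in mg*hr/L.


C0 = Dose/Vd = 560/47.1 = 11.8896 mg/L
AUC = C0/ke = 11.8896/0.262
AUC = 45.38 mg*hr/L


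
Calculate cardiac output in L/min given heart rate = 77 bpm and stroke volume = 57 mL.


CO = HR * SV
CO = 77 * 57 / 1000
CO = 4.389 L/min


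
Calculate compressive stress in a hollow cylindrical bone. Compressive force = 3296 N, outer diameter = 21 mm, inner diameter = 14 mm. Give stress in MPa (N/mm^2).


A = pi*(r_o^2 - r_i^2)
r_o = 10.5 mm, r_i = 7 mm
A = 192.423 mm^2
sigma = F/A = 3296 / 192.423
sigma = 17.13 MPa


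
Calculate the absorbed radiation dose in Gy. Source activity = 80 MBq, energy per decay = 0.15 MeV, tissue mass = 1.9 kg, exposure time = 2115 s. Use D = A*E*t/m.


A = 80 MBq = 8.0000e+07 Bq
E = 0.15 MeV = 2.403e-14 J
D = A*E*t/m = 8.0000e+07*2.403e-14*2115/1.9
D = 0.00214 Gy


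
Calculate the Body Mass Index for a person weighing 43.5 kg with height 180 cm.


BMI = weight / height^2
height = 180 cm = 1.8 m
BMI = 43.5 / 1.8^2
BMI = 13.43 kg/m^2


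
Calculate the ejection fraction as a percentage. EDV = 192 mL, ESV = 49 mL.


SV = EDV - ESV = 192 - 49 = 143 mL
EF = SV/EDV * 100 = 143/192 * 100
EF = 74.48%


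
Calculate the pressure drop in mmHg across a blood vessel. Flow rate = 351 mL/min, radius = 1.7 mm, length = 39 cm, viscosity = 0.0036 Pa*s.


dP = 8*mu*L*Q / (pi*r^4)
Q = 351 mL/min = 5.85e-06 m^3/s
dP = 2504.19 Pa = 2504.19 / 133.322 mmHg = 18.78 mmHg


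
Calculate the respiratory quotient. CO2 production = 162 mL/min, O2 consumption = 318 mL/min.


RQ = VCO2 / VO2
RQ = 162 / 318
RQ = 0.5094


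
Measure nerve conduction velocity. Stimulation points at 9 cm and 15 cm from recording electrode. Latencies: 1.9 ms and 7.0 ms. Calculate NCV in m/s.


Distance = (15 - 9) / 100 = 0.06 m
dt = (7.0 - 1.9) / 1000 = 0.0051 s
NCV = dist / dt = 11.76 m/s


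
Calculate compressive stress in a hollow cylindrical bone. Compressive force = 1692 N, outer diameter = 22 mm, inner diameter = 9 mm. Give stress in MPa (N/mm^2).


A = pi*(r_o^2 - r_i^2)
r_o = 11 mm, r_i = 4.5 mm
A = 316.515 mm^2
sigma = F/A = 1692 / 316.515
sigma = 5.346 MPa


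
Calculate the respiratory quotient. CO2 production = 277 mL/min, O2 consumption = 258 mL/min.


RQ = VCO2 / VO2
RQ = 277 / 258
RQ = 1.074


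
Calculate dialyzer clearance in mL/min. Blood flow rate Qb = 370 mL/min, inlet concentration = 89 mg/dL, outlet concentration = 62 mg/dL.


K = Qb * (Cb_in - Cb_out) / Cb_in
K = 370 * (89 - 62) / 89
K = 112.2 mL/min


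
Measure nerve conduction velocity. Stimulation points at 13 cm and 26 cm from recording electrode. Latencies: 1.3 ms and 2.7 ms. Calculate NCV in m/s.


Distance = (26 - 13) / 100 = 0.13 m
dt = (2.7 - 1.3) / 1000 = 0.0014 s
NCV = dist / dt = 92.86 m/s


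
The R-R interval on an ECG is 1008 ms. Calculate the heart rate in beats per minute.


HR = 60 / RR_interval(s)
RR = 1008 ms = 1.008 s
HR = 60 / 1.008 = 59.52 bpm


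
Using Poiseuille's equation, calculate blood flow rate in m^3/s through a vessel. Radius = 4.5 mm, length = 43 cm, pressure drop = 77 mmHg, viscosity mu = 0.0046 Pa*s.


Q = pi*r^4*dP / (8*mu*L)
r = 0.0045 m, L = 0.43 m
dP = 77 mmHg = 10265.794 Pa
Q = 8.3575e-04 m^3/s


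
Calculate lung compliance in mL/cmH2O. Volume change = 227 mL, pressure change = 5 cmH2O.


C = dV / dP
C = 227 / 5
C = 45.4 mL/cmH2O


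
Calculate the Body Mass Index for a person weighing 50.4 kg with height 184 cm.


BMI = weight / height^2
height = 184 cm = 1.84 m
BMI = 50.4 / 1.84^2
BMI = 14.89 kg/m^2


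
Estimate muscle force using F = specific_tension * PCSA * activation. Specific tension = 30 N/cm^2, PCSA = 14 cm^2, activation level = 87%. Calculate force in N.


F = sigma * PCSA * activation
F = 30 * 14 * 0.87
F = 365.4 N


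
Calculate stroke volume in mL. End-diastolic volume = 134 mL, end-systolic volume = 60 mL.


SV = EDV - ESV
SV = 134 - 60
SV = 74 mL


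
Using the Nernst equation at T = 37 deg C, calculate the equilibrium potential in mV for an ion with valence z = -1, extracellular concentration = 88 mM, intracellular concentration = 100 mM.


E = (RT/(zF)) * ln(C_out/C_in)
T = 37 + 273.15 = 310.15 K
E = (8.314 * 310.15 / (-1 * 96485)) * ln(88/100)
E = 3.416 mV


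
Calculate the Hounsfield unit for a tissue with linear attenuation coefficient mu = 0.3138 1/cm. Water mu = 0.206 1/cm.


HU = ((mu_tissue - mu_water) / mu_water) * 1000
HU = ((0.3138 - 0.206) / 0.206) * 1000
HU = 523.3


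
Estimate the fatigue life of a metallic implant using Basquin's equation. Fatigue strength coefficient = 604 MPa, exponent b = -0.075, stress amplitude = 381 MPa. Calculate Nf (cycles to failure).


sigma_a = sigma_f' * (2Nf)^b
2Nf = (sigma_a/sigma_f')^(1/b)
2Nf = (381/604)^(1/-0.075)
2Nf = 465.75712
Nf = 232.9


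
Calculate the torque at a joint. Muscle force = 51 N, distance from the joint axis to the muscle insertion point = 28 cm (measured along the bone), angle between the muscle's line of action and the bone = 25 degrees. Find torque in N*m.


Torque = F * d * sin(theta)   (moment arm = d*sin(theta))
d = 28 cm = 0.28 m
Torque = 51 * 0.28 * sin(25)
Torque = 6.035 N*m


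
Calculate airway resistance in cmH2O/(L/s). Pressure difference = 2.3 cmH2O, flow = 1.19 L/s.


R = dP / flow
R = 2.3 / 1.19
R = 1.933 cmH2O/(L/s)


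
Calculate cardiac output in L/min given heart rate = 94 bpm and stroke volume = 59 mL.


CO = HR * SV
CO = 94 * 59 / 1000
CO = 5.546 L/min


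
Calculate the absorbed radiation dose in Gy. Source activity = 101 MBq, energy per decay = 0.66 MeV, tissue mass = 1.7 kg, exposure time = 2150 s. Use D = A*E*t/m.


A = 101 MBq = 1.0100e+08 Bq
E = 0.66 MeV = 1.05732e-13 J
D = A*E*t/m = 1.0100e+08*1.05732e-13*2150/1.7
D = 0.01351 Gy


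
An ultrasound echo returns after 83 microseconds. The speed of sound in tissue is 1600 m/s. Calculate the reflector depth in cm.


depth = c * t / 2
t = 83 us = 8.3000e-05 s
depth = 1600 * 8.3000e-05 / 2
depth = 0.0664 m = 6.64 cm


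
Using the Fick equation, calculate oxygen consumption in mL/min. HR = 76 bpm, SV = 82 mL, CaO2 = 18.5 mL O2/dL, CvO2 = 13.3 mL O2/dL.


CO = HR*SV = 76*82/1000 = 6.232 L/min
a-v O2 diff = 18.5 - 13.3 = 5.2 mL/dL
VO2 = CO * (CaO2-CvO2) * 10 dL/L
VO2 = 6.232 * 5.2 * 10
VO2 = 324.1 mL/min


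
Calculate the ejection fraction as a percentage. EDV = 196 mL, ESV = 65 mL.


SV = EDV - ESV = 196 - 65 = 131 mL
EF = SV/EDV * 100 = 131/196 * 100
EF = 66.84%


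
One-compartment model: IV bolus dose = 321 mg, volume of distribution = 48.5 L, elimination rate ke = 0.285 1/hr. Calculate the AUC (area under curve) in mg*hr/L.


C0 = Dose/Vd = 321/48.5 = 6.61856 mg/L
AUC = C0/ke = 6.61856/0.285
AUC = 23.22 mg*hr/L


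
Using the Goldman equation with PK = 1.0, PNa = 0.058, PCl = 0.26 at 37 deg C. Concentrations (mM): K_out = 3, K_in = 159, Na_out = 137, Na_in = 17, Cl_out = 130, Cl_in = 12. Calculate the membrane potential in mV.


Vm = (RT/F)*ln((PK*Ko + PNa*Nao + PCl*Cli)/(PK*Ki + PNa*Nai + PCl*Clo))
Numer = 14.066, Denom = 193.786
Vm = -70.1 mV


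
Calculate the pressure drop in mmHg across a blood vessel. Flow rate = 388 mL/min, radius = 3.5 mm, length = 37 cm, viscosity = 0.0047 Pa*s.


dP = 8*mu*L*Q / (pi*r^4)
Q = 388 mL/min = 6.46667e-06 m^3/s
dP = 190.831 Pa = 190.831 / 133.322 mmHg = 1.431 mmHg


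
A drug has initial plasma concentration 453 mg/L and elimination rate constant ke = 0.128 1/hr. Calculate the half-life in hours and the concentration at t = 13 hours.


t_half = ln(2) / ke = 0.693147 / 0.128 = 5.415 hr
C(t) = C0 * exp(-ke*t) = 453 * exp(-0.128*13)
C(13) = 85.79 mg/L


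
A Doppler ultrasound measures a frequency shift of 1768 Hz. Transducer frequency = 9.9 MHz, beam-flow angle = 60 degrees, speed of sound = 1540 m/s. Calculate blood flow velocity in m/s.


v = fd * c / (2 * f0 * cos(theta))
v = 1768 * 1540 / (2 * 9.9000e+06 * cos(60))
v = 0.275 m/s


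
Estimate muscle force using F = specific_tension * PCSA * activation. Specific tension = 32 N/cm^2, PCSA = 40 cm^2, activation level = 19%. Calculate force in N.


F = sigma * PCSA * activation
F = 32 * 40 * 0.19
F = 243.2 N


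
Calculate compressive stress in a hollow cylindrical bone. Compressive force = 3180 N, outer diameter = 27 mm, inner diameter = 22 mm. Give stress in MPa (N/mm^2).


A = pi*(r_o^2 - r_i^2)
r_o = 13.5 mm, r_i = 11 mm
A = 192.423 mm^2
sigma = F/A = 3180 / 192.423
sigma = 16.53 MPa


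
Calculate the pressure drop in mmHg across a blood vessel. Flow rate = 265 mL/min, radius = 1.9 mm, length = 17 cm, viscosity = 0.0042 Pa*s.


dP = 8*mu*L*Q / (pi*r^4)
Q = 265 mL/min = 4.41667e-06 m^3/s
dP = 616.196 Pa = 616.196 / 133.322 mmHg = 4.622 mmHg


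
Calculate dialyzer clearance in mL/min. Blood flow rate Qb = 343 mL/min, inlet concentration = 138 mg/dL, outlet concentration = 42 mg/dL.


K = Qb * (Cb_in - Cb_out) / Cb_in
K = 343 * (138 - 42) / 138
K = 238.6 mL/min


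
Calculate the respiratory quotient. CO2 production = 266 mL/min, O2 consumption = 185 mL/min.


RQ = VCO2 / VO2
RQ = 266 / 185
RQ = 1.438


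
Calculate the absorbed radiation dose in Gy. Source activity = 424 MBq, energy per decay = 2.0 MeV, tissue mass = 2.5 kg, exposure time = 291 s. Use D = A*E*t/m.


A = 424 MBq = 4.2400e+08 Bq
E = 2.0 MeV = 3.204e-13 J
D = A*E*t/m = 4.2400e+08*3.204e-13*291/2.5
D = 0.01581 Gy


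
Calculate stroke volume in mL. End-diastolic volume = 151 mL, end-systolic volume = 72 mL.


SV = EDV - ESV
SV = 151 - 72
SV = 79 mL


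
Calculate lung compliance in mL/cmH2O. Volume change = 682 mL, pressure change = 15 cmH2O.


C = dV / dP
C = 682 / 15
C = 45.47 mL/cmH2O


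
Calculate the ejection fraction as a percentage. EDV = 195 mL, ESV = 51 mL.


SV = EDV - ESV = 195 - 51 = 144 mL
EF = SV/EDV * 100 = 144/195 * 100
EF = 73.85%


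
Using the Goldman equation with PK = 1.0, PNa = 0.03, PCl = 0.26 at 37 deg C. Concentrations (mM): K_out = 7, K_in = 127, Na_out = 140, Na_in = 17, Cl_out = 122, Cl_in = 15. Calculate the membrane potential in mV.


Vm = (RT/F)*ln((PK*Ko + PNa*Nao + PCl*Cli)/(PK*Ki + PNa*Nai + PCl*Clo))
Numer = 15.1, Denom = 159.23
Vm = -62.96 mV


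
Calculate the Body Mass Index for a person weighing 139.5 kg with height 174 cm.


BMI = weight / height^2
height = 174 cm = 1.74 m
BMI = 139.5 / 1.74^2
BMI = 46.08 kg/m^2


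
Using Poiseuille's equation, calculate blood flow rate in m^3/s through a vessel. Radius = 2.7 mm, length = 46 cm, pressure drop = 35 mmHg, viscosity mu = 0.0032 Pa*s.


Q = pi*r^4*dP / (8*mu*L)
r = 0.0027 m, L = 0.46 m
dP = 35 mmHg = 4666.27 Pa
Q = 6.6157e-05 m^3/s


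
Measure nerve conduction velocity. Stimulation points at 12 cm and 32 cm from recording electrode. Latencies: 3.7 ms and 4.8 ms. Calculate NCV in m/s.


Distance = (32 - 12) / 100 = 0.2 m
dt = (4.8 - 3.7) / 1000 = 0.0011 s
NCV = dist / dt = 181.8 m/s


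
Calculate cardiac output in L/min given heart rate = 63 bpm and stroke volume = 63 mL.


CO = HR * SV
CO = 63 * 63 / 1000
CO = 3.969 L/min


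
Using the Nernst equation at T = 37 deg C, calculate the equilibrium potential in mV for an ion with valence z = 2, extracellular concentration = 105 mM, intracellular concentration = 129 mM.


E = (RT/(zF)) * ln(C_out/C_in)
T = 37 + 273.15 = 310.15 K
E = (8.314 * 310.15 / (2 * 96485)) * ln(105/129)
E = -2.751 mV


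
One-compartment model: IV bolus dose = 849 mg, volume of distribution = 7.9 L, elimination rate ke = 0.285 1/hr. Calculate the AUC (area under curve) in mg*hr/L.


C0 = Dose/Vd = 849/7.9 = 107.468 mg/L
AUC = C0/ke = 107.468/0.285
AUC = 377.1 mg*hr/L


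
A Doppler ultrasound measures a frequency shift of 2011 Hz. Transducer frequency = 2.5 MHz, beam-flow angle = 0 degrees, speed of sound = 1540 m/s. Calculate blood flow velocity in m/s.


v = fd * c / (2 * f0 * cos(theta))
v = 2011 * 1540 / (2 * 2.5000e+06 * cos(0))
v = 0.6194 m/s


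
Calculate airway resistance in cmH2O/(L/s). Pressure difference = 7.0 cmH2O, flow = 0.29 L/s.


R = dP / flow
R = 7.0 / 0.29
R = 24.14 cmH2O/(L/s)


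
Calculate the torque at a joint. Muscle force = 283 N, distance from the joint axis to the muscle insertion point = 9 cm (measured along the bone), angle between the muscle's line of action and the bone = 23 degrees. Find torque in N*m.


Torque = F * d * sin(theta)   (moment arm = d*sin(theta))
d = 9 cm = 0.09 m
Torque = 283 * 0.09 * sin(23)
Torque = 9.952 N*m


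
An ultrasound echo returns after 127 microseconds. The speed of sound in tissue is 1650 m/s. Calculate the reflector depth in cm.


depth = c * t / 2
t = 127 us = 1.2700e-04 s
depth = 1650 * 1.2700e-04 / 2
depth = 0.104775 m = 10.4775 cm


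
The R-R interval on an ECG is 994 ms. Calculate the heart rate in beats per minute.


HR = 60 / RR_interval(s)
RR = 994 ms = 0.994 s
HR = 60 / 0.994 = 60.36 bpm


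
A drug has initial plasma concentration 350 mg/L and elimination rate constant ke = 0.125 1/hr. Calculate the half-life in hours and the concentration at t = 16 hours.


t_half = ln(2) / ke = 0.693147 / 0.125 = 5.545 hr
C(t) = C0 * exp(-ke*t) = 350 * exp(-0.125*16)
C(16) = 47.37 mg/L


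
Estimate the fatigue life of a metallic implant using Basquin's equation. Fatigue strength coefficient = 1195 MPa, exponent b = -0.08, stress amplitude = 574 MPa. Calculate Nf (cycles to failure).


sigma_a = sigma_f' * (2Nf)^b
2Nf = (sigma_a/sigma_f')^(1/b)
2Nf = (574/1195)^(1/-0.08)
2Nf = 9565.3345
Nf = 4783


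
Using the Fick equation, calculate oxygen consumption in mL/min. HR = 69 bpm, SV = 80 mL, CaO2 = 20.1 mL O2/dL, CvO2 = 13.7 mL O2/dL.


CO = HR*SV = 69*80/1000 = 5.52 L/min
a-v O2 diff = 20.1 - 13.7 = 6.4 mL/dL
VO2 = CO * (CaO2-CvO2) * 10 dL/L
VO2 = 5.52 * 6.4 * 10
VO2 = 353.3 mL/min


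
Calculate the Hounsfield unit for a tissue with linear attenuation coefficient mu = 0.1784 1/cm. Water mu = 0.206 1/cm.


HU = ((mu_tissue - mu_water) / mu_water) * 1000
HU = ((0.1784 - 0.206) / 0.206) * 1000
HU = -134


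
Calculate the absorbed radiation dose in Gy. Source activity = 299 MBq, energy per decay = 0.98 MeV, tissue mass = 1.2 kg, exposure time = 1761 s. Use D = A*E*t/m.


A = 299 MBq = 2.9900e+08 Bq
E = 0.98 MeV = 1.56996e-13 J
D = A*E*t/m = 2.9900e+08*1.56996e-13*1761/1.2
D = 0.06889 Gy


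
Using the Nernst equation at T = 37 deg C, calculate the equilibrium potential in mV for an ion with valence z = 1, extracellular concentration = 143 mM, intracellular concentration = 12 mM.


E = (RT/(zF)) * ln(C_out/C_in)
T = 37 + 273.15 = 310.15 K
E = (8.314 * 310.15 / (1 * 96485)) * ln(143/12)
E = 66.22 mV


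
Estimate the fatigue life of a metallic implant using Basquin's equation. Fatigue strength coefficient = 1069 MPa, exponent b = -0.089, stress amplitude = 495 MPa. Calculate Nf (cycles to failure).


sigma_a = sigma_f' * (2Nf)^b
2Nf = (sigma_a/sigma_f')^(1/b)
2Nf = (495/1069)^(1/-0.089)
2Nf = 5714.7134
Nf = 2857


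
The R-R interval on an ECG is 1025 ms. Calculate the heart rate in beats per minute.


HR = 60 / RR_interval(s)
RR = 1025 ms = 1.025 s
HR = 60 / 1.025 = 58.54 bpm


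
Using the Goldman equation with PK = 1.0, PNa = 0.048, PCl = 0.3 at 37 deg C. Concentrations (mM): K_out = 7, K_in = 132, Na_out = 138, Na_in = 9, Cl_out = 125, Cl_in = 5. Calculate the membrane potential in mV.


Vm = (RT/F)*ln((PK*Ko + PNa*Nao + PCl*Cli)/(PK*Ki + PNa*Nai + PCl*Clo))
Numer = 15.124, Denom = 169.932
Vm = -64.65 mV


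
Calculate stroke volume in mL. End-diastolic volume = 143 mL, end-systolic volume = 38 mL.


SV = EDV - ESV
SV = 143 - 38
SV = 105 mL


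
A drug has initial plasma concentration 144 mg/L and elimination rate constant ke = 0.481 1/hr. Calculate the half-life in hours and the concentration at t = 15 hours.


t_half = ln(2) / ke = 0.693147 / 0.481 = 1.441 hr
C(t) = C0 * exp(-ke*t) = 144 * exp(-0.481*15)
C(15) = 0.1059 mg/L


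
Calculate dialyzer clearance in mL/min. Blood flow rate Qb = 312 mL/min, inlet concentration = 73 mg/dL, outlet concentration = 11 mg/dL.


K = Qb * (Cb_in - Cb_out) / Cb_in
K = 312 * (73 - 11) / 73
K = 265 mL/min


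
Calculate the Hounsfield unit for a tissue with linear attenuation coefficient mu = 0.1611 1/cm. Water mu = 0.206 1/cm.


HU = ((mu_tissue - mu_water) / mu_water) * 1000
HU = ((0.1611 - 0.206) / 0.206) * 1000
HU = -218


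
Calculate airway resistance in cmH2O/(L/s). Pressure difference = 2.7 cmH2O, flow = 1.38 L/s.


R = dP / flow
R = 2.7 / 1.38
R = 1.957 cmH2O/(L/s)


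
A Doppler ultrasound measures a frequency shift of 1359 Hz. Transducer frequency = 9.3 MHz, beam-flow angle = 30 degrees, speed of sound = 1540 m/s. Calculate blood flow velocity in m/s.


v = fd * c / (2 * f0 * cos(theta))
v = 1359 * 1540 / (2 * 9.3000e+06 * cos(30))
v = 0.1299 m/s


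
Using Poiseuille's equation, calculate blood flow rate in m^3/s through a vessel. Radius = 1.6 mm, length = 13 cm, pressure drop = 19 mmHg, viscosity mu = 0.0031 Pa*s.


Q = pi*r^4*dP / (8*mu*L)
r = 0.0016 m, L = 0.13 m
dP = 19 mmHg = 2533.118 Pa
Q = 1.6177e-05 m^3/s


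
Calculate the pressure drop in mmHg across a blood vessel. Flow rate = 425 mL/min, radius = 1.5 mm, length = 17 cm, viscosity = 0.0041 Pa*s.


dP = 8*mu*L*Q / (pi*r^4)
Q = 425 mL/min = 7.08333e-06 m^3/s
dP = 2483.39 Pa = 2483.39 / 133.322 mmHg = 18.63 mmHg


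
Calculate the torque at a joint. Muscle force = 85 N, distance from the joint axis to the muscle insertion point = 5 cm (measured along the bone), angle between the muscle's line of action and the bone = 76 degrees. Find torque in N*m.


Torque = F * d * sin(theta)   (moment arm = d*sin(theta))
d = 5 cm = 0.05 m
Torque = 85 * 0.05 * sin(76)
Torque = 4.124 N*m
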